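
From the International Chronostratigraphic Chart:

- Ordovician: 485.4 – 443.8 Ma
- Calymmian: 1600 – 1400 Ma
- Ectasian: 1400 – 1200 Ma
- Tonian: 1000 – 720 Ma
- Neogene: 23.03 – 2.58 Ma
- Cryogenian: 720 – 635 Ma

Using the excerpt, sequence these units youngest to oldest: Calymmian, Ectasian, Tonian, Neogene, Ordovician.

Sorting by start age (ascending Ma, since larger Ma = older): Neogene start 23.03, Ordovician start 485.4, Tonian start 1000, Ectasian start 1400, Calymmian start 1600.

Neogene → Ordovician → Tonian → Ectasian → Calymmian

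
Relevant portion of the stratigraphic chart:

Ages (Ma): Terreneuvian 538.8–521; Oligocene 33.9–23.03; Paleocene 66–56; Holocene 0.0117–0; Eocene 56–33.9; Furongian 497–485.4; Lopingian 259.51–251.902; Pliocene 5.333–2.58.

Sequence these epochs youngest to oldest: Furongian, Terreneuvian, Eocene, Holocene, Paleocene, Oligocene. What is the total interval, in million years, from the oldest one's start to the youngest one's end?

Start ages (Ma): Terreneuvian 538.8, Furongian 497, Paleocene 66, Eocene 56, Oligocene 33.9, Holocene 0.0117.
Ordered youngest to oldest: Holocene, Oligocene, Eocene, Paleocene, Furongian, Terreneuvian.
Span = 538.8 − 0 = 538.8 Myr.

Holocene, Oligocene, Eocene, Paleocene, Furongian, Terreneuvian; total span 538.8 Myr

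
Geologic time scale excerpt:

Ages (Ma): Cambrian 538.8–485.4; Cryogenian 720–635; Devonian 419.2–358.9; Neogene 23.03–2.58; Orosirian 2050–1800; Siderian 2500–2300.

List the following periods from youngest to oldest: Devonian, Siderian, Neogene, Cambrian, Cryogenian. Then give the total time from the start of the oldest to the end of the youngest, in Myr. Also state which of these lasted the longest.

From the excerpt: Devonian 419.2–358.9; Siderian 2500–2300; Neogene 23.03–2.58; Cambrian 538.8–485.4; Cryogenian 720–635 (Ma).
Larger Ma is earlier, so the oldest is Siderian and the youngest is Neogene; youngest to oldest: Neogene, Devonian, Cambrian, Cryogenian, Siderian.
Oldest start 2500 minus youngest end 2.58 gives 2497.42 Myr overall.
Individual lengths (start − end): Siderian 200; Cryogenian 85; Neogene 20.45; Devonian 60.3; Cambrian 53.4. The largest is Siderian at 200 Myr.

Neogene, Devonian, Cambrian, Cryogenian, Siderian; total span 2497.42 Myr; longest is Siderian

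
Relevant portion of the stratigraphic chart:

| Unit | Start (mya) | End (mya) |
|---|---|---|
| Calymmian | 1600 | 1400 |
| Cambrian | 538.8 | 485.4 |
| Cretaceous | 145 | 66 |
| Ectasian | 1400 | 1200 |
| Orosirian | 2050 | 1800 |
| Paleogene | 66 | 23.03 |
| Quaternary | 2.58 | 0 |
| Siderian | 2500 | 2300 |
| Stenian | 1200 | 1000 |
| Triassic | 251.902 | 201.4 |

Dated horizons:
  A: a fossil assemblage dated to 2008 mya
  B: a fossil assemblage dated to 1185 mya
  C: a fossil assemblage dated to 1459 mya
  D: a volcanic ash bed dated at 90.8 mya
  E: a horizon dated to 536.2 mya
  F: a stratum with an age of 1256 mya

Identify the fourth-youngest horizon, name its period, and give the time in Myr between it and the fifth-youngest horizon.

Smaller Ma means younger, so youngest first: D 90.8 < E 536.2 < B 1185 < F 1256 < C 1459 < A 2008.
Counting 4 along gives F (1256 Ma); the excerpt puts that inside the Ectasian, 1400–1200 Ma.
Next in line is C (1459 Ma), and 1459 − 1256 = 203 Myr.

F, in the Ectasian; 203 million years to C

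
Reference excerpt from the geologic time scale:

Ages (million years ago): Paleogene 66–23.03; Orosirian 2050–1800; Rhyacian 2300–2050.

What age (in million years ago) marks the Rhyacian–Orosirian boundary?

2050 million years ago

The Rhyacian ends and the Orosirian begins at 2050 million years ago.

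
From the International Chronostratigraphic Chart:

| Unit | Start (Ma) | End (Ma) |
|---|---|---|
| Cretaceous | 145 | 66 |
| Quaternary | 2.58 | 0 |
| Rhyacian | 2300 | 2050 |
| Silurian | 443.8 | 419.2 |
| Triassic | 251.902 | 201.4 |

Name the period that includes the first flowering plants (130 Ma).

130 Ma lies between 145 and 66 Ma, so it falls in the Cretaceous.

Cretaceous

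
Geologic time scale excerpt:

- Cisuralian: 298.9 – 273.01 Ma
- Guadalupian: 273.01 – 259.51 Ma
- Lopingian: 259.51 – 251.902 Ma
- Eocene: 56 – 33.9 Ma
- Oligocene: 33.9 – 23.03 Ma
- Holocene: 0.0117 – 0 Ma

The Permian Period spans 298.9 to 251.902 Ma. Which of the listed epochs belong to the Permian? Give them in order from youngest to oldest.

Lopingian, Guadalupian, Cisuralian

Epochs with both bounds inside 298.9–251.902 Ma: Lopingian (259.51–251.902), Guadalupian (273.01–259.51), Cisuralian (298.9–273.01).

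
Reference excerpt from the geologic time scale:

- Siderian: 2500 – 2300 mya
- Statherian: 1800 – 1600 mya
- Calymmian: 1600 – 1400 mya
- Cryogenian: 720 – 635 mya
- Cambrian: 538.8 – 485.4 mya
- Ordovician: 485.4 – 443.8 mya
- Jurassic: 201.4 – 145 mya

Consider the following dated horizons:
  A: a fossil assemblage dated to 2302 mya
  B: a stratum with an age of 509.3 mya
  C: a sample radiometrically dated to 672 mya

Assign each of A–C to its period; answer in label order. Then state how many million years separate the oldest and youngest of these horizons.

A — Siderian; B — Cambrian; C — Cryogenian; span 1792.7 million years

Match each age against the start–end ranges in the excerpt: A = 2302 Ma → Siderian (2500–2300); B = 509.3 Ma → Cambrian (538.8–485.4); C = 672 Ma → Cryogenian (720–635).
The largest age is 2302 Ma and the smallest is 509.3 Ma; their difference is 1792.7 Myr.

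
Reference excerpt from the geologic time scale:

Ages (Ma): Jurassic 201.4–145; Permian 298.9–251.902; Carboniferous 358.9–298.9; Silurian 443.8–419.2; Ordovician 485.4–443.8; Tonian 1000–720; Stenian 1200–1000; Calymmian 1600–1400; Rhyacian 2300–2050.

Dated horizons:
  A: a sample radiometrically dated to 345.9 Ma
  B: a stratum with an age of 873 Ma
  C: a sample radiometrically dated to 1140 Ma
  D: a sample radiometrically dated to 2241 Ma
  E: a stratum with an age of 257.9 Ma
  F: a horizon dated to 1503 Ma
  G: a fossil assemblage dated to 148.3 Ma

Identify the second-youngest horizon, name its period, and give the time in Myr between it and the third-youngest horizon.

Smaller Ma means younger, so youngest first: G 148.3 < E 257.9 < A 345.9 < B 873 < C 1140 < F 1503 < D 2241.
Counting 2 along gives E (257.9 Ma); the excerpt puts that inside the Permian, 298.9–251.902 Ma.
Next in line is A (345.9 Ma), and 345.9 − 257.9 = 88 Myr.

E, in the Permian; 88 million years to A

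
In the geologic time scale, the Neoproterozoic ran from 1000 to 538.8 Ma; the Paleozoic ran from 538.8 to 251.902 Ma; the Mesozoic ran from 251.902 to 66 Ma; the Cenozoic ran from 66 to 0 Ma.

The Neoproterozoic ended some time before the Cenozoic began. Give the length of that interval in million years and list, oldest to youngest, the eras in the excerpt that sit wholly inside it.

472.8 million years; Paleozoic, Mesozoic

The Neoproterozoic closes at 538.8 Ma and the Cenozoic opens at 66 Ma, so the interval is 538.8 − 66 = 472.8 Myr.
An era fits inside if it starts at or after 538.8 Ma and ends at or before 66 Ma; oldest first that gives Paleozoic, Mesozoic.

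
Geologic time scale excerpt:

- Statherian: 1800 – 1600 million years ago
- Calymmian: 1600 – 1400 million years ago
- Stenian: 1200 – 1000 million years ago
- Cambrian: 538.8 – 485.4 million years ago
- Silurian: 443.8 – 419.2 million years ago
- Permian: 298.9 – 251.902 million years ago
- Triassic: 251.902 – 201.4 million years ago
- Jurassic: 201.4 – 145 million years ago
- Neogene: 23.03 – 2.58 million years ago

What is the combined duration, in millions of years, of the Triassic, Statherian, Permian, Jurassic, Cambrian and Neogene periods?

427.75 million years

Duration is start − end for each: (251.902 − 201.4) + (1800 − 1600) + (298.9 − 251.902) + (201.4 − 145) + (538.8 − 485.4) + (23.03 − 2.58).
That is 50.502 + 200 + 46.998 + 56.4 + 53.4 + 20.45, which totals 427.75 million years.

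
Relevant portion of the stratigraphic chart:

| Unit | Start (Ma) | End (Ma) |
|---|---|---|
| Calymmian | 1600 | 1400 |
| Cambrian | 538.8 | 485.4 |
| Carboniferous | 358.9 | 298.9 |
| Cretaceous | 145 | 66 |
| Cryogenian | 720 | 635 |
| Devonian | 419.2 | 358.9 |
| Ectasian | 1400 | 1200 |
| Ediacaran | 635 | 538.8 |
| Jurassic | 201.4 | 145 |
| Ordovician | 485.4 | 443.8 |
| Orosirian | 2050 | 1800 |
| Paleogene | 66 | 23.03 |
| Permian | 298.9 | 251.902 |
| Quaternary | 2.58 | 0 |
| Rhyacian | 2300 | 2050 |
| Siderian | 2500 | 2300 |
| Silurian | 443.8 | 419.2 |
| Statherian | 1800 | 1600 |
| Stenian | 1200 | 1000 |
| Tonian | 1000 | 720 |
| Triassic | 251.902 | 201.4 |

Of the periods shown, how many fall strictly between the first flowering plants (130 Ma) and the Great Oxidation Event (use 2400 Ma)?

17

2400 Ma sits inside the Siderian (2500–2300) and 130 Ma inside the Cretaceous (145–66); neither of those is wholly between the two dates.
The listed periods lying completely between them are Rhyacian, Orosirian, Statherian, Calymmian, Ectasian, Stenian, Tonian, Cryogenian, Ediacaran, Cambrian, Ordovician, Silurian, Devonian, Carboniferous, Permian, Triassic, Jurassic — 17 in all.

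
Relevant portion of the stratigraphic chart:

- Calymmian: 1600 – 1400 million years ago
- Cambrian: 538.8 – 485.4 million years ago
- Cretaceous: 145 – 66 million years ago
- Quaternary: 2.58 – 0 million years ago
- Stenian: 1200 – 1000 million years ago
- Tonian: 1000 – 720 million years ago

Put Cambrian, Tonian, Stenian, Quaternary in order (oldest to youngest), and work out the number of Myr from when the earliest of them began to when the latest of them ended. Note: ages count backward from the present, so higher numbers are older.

Stenian → Tonian → Cambrian → Quaternary; total span 1200 Myr

Start ages (Ma): Stenian 1200, Tonian 1000, Cambrian 538.8, Quaternary 2.58.
Ordered oldest to youngest: Stenian, Tonian, Cambrian, Quaternary.
Span = 1200 − 0 = 1200 Myr.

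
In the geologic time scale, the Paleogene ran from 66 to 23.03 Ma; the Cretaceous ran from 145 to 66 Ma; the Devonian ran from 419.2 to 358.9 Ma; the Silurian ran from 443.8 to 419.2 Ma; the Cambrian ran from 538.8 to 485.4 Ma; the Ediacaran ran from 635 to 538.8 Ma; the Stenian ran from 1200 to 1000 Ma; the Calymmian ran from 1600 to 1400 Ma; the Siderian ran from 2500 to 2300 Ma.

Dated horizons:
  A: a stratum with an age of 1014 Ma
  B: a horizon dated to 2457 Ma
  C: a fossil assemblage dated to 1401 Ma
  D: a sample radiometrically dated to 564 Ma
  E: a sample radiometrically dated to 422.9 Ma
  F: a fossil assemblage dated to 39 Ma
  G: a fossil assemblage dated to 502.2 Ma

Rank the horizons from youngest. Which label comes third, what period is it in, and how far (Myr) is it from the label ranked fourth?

G, in the Cambrian; 61.8 million years to D

Smaller Ma means younger, so youngest first: F 39 < E 422.9 < G 502.2 < D 564 < A 1014 < C 1401 < B 2457.
Counting 3 along gives G (502.2 Ma); the excerpt puts that inside the Cambrian, 538.8–485.4 Ma.
Next in line is D (564 Ma), and 564 − 502.2 = 61.8 Myr.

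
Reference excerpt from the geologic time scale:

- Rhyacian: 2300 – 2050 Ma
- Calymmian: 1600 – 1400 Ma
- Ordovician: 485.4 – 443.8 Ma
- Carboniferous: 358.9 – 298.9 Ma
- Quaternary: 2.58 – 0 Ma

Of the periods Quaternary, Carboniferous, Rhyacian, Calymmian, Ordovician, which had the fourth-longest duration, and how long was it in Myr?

Start − end for each: Quaternary 2.58 − 0 = 2.58; Carboniferous 358.9 − 298.9 = 60; Rhyacian 2300 − 2050 = 250; Calymmian 1600 − 1400 = 200; Ordovician 485.4 − 443.8 = 41.6.
Ranking these from longest: Rhyacian > Calymmian > Carboniferous > Ordovician > Quaternary.
Position 4 in that ranking is Ordovician, which lasted 41.6 Myr.

Ordovician, 41.6 million years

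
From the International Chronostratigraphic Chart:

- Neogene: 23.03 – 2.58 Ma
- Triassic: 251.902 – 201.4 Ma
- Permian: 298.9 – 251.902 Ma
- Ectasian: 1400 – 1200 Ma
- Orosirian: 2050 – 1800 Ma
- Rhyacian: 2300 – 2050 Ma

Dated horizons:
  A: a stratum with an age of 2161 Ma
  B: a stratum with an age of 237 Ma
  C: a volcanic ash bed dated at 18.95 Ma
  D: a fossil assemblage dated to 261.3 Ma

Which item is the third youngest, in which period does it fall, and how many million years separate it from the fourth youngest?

Sorted youngest-first by Ma: C (18.95), B (237), D (261.3), A (2161).
The third youngest is D at 261.3 Ma, which lies in 298.9–251.902 Ma: the Permian.
The fourth youngest is A at 2161 Ma; separation = |261.3 − 2161| = 1899.7 Myr.

D, in the Permian; 1899.7 million years to A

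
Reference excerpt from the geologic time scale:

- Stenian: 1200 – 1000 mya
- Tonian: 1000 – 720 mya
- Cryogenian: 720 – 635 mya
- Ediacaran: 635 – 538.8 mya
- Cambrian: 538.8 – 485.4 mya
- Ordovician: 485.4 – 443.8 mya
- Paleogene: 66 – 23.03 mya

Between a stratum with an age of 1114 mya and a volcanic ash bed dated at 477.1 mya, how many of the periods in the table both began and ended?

4

The older date is 1114 Ma and the younger is 477.1 Ma.
Periods with start < 1114 and end > 477.1 Ma: Tonian (1000–720), Cryogenian (720–635), Ediacaran (635–538.8), Cambrian (538.8–485.4).
That is 4 complete periods.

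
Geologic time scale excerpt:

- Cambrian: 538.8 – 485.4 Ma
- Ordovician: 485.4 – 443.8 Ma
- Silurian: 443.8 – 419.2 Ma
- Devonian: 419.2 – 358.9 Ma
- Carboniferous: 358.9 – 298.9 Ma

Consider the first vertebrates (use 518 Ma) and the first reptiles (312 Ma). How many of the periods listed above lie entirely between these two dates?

The older date is 518 Ma and the younger is 312 Ma.
Periods with start < 518 and end > 312 Ma: Ordovician (485.4–443.8), Silurian (443.8–419.2), Devonian (419.2–358.9).
That is 3 complete periods.

3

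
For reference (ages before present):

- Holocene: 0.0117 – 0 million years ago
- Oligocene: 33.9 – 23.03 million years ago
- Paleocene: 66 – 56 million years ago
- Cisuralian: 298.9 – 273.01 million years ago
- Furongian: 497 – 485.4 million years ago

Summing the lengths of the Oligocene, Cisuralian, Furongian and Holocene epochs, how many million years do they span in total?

48.3717 million years

Each duration: Oligocene = 10.87; Cisuralian = 25.89; Furongian = 11.6; Holocene = 0.0117.
Sum: 10.87 + 25.89 + 11.6 + 0.0117 = 48.3717 Myr.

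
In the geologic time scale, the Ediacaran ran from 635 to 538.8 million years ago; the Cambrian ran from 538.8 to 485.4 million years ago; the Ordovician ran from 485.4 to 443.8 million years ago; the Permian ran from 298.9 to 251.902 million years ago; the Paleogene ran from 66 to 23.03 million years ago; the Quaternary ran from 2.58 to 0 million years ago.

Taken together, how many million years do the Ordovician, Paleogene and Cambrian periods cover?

137.97 million years

Duration is start − end for each: (485.4 − 443.8) + (66 − 23.03) + (538.8 − 485.4).
That is 41.6 + 42.97 + 53.4, which totals 137.97 million years.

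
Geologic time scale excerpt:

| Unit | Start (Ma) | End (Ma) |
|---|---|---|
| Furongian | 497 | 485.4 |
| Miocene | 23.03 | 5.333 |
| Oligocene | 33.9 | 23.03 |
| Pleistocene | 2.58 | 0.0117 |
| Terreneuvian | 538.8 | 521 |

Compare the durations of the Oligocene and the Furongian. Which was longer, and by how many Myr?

Oligocene: 33.9 − 23.03 = 10.87 Myr.
Furongian: 497 − 485.4 = 11.6 Myr.
Difference: 11.6 − 10.87 = 0.73 Myr, so the Furongian was longer.

Furongian, by 0.73 million years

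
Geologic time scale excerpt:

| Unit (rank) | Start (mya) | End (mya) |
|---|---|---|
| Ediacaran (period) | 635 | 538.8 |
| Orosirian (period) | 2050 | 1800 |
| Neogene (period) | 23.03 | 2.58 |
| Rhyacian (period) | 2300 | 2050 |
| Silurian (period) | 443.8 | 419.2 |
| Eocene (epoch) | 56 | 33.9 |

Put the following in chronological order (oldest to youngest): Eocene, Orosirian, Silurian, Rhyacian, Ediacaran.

Sorting by start age (descending Ma, since larger Ma = older): Rhyacian began 2300, Orosirian began 2050, Ediacaran began 635, Silurian began 443.8, Eocene began 56.

Rhyacian, Orosirian, Ediacaran, Silurian, Eocene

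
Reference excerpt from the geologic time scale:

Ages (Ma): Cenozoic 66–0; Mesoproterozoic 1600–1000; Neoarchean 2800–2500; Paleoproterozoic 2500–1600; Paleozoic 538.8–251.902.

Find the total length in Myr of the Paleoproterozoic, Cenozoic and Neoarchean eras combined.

1266 million years

Each duration: Paleoproterozoic = 900; Cenozoic = 66; Neoarchean = 300.
Sum: 900 + 66 + 300 = 1266 Myr.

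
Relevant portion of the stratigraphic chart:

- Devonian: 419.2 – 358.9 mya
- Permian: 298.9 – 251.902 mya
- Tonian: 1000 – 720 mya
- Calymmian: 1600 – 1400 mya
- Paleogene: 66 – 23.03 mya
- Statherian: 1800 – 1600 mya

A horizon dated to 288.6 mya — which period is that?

288.6 Ma lies between 298.9 and 251.902 Ma, so it falls in the Permian.

Permian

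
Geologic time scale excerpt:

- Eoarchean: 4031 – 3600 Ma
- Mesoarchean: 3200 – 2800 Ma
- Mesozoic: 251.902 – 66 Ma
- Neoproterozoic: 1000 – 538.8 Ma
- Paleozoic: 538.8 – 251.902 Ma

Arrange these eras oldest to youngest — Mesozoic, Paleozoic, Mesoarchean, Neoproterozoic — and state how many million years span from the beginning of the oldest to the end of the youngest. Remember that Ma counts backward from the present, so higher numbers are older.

Mesoarchean, Neoproterozoic, Paleozoic, Mesozoic; total span 3134 Myr

Start ages (Ma): Mesoarchean 3200, Neoproterozoic 1000, Paleozoic 538.8, Mesozoic 251.902.
Ordered oldest to youngest: Mesoarchean, Neoproterozoic, Paleozoic, Mesozoic.
Span = 3200 − 66 = 3134 Myr.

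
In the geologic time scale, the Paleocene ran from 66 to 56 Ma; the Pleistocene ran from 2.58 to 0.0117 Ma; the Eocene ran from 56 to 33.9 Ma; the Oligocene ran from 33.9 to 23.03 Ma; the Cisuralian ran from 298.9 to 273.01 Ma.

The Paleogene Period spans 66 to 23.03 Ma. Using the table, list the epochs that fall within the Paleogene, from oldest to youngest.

Paleocene, Eocene, Oligocene

Epochs with both bounds inside 66–23.03 Ma: Paleocene (66–56), Eocene (56–33.9), Oligocene (33.9–23.03).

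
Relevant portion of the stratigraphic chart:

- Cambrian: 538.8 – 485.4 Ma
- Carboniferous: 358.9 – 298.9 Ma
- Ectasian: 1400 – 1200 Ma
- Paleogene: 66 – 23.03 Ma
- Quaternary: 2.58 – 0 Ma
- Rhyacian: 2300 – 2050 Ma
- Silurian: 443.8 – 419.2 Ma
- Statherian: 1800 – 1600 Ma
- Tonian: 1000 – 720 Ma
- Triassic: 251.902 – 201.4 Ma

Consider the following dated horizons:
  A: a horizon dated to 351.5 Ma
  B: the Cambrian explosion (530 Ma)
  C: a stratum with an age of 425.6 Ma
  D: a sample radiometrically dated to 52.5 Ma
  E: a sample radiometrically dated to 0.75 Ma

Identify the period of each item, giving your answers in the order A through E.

A: 351.5 Ma lies in 358.9–298.9 Ma, so Carboniferous.
B: 530 Ma lies in 538.8–485.4 Ma, so Cambrian.
C: 425.6 Ma lies in 443.8–419.2 Ma, so Silurian.
D: 52.5 Ma lies in 66–23.03 Ma, so Paleogene.
E: 0.75 Ma lies in 2.58–0 Ma, so Quaternary.

A — Carboniferous; B — Cambrian; C — Silurian; D — Paleogene; E — Quaternary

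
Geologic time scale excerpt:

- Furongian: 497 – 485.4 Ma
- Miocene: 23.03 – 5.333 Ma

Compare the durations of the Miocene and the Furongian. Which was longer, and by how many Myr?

Miocene, by 6.097 million years

Miocene: 23.03 − 5.333 = 17.697 Myr.
Furongian: 497 − 485.4 = 11.6 Myr.
Difference: 17.697 − 11.6 = 6.097 Myr, so the Miocene was longer.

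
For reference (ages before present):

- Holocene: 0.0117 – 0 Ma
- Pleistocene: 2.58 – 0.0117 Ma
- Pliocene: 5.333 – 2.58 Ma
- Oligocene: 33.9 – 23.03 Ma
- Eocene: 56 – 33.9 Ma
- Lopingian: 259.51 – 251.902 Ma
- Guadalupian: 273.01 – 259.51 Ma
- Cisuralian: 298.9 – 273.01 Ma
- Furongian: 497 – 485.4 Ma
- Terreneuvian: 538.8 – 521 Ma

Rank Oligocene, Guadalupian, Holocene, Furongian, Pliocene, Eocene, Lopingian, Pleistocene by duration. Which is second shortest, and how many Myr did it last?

Pleistocene, 2.5683 million years

Start − end for each: Oligocene 33.9 − 23.03 = 10.87; Guadalupian 273.01 − 259.51 = 13.5; Holocene 0.0117 − 0 = 0.0117; Furongian 497 − 485.4 = 11.6; Pliocene 5.333 − 2.58 = 2.753; Eocene 56 − 33.9 = 22.1; Lopingian 259.51 − 251.902 = 7.608; Pleistocene 2.58 − 0.0117 = 2.5683.
Ranking these from shortest: Holocene < Pleistocene < Pliocene < Lopingian < Oligocene < Furongian < Guadalupian < Eocene.
Position 2 in that ranking is Pleistocene, which lasted 2.5683 Myr.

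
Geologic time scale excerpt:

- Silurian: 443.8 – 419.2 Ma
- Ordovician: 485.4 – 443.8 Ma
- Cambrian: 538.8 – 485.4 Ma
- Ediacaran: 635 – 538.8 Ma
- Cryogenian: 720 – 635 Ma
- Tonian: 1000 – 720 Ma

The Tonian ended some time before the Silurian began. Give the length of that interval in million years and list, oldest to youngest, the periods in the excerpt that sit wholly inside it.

The Tonian closes at 720 Ma and the Silurian opens at 443.8 Ma, so the interval is 720 − 443.8 = 276.2 Myr.
A period fits inside if it starts at or after 720 Ma and ends at or before 443.8 Ma; oldest first that gives Cryogenian, Ediacaran, Cambrian, Ordovician.

276.2 million years; Cryogenian, Ediacaran, Cambrian, Ordovician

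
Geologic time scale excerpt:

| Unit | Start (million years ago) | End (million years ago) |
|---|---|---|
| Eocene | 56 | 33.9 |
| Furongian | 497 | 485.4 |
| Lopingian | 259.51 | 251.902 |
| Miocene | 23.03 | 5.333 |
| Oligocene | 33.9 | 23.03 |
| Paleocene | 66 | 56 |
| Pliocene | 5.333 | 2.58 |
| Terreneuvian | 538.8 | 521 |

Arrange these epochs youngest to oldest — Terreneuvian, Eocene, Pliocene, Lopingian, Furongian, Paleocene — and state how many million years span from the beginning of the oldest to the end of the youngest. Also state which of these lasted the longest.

Pliocene, Eocene, Paleocene, Lopingian, Furongian, Terreneuvian; total span 536.22 Myr; longest is Eocene

From the excerpt: Terreneuvian 538.8–521; Eocene 56–33.9; Pliocene 5.333–2.58; Lopingian 259.51–251.902; Furongian 497–485.4; Paleocene 66–56 (Ma).
Larger Ma is earlier, so the oldest is Terreneuvian and the youngest is Pliocene; youngest to oldest: Pliocene, Eocene, Paleocene, Lopingian, Furongian, Terreneuvian.
Oldest start 538.8 minus youngest end 2.58 gives 536.22 Myr overall.
Individual lengths (start − end): Lopingian 7.608; Paleocene 10; Eocene 22.1; Pliocene 2.753; Terreneuvian 17.8; Furongian 11.6. The largest is Eocene at 22.1 Myr.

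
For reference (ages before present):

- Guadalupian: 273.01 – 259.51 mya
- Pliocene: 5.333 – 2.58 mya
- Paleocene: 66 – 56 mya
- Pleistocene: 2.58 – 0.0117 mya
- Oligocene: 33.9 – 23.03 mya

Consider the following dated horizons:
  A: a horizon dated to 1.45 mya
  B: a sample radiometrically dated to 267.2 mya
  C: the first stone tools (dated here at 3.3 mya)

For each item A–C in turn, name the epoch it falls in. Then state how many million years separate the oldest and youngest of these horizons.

A — Pleistocene; B — Guadalupian; C — Pliocene; span 265.75 million years

Match each age against the start–end ranges in the excerpt: A = 1.45 Ma → Pleistocene (2.58–0.0117); B = 267.2 Ma → Guadalupian (273.01–259.51); C = 3.3 Ma → Pliocene (5.333–2.58).
The largest age is 267.2 Ma and the smallest is 1.45 Ma; their difference is 265.75 Myr.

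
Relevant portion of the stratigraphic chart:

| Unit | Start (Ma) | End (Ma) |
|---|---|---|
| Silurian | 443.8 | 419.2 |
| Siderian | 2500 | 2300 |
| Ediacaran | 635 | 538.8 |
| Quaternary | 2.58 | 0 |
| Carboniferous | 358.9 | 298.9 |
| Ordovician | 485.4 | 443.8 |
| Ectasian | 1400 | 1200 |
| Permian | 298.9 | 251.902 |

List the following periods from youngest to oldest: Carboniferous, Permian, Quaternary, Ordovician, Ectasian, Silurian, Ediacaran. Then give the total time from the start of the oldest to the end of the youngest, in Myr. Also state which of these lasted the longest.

Start ages (Ma): Ectasian 1400, Ediacaran 635, Ordovician 485.4, Silurian 443.8, Carboniferous 358.9, Permian 298.9, Quaternary 2.58.
Ordered youngest to oldest: Quaternary, Permian, Carboniferous, Silurian, Ordovician, Ediacaran, Ectasian.
Span = 1400 − 0 = 1400 Myr.
Durations: Quaternary 2.58, Silurian 24.6, Carboniferous 60, Ordovician 41.6, Ectasian 200, Permian 46.998, Ediacaran 96.2 → longest is Ectasian (200 Myr).

Quaternary, Permian, Carboniferous, Silurian, Ordovician, Ediacaran, Ectasian; total span 1400 Myr; longest is Ectasian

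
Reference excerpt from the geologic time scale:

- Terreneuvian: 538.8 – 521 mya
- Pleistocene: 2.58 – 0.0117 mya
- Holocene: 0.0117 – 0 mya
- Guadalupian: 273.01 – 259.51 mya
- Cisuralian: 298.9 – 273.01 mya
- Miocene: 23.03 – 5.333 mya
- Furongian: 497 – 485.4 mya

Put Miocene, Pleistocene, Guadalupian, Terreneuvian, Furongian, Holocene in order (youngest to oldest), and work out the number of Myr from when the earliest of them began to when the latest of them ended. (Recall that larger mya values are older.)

Start ages (Ma): Terreneuvian 538.8, Furongian 497, Guadalupian 273.01, Miocene 23.03, Pleistocene 2.58, Holocene 0.0117.
Ordered youngest to oldest: Holocene, Pleistocene, Miocene, Guadalupian, Furongian, Terreneuvian.
Span = 538.8 − 0 = 538.8 Myr.

Holocene, Pleistocene, Miocene, Guadalupian, Furongian, Terreneuvian; total span 538.8 Myr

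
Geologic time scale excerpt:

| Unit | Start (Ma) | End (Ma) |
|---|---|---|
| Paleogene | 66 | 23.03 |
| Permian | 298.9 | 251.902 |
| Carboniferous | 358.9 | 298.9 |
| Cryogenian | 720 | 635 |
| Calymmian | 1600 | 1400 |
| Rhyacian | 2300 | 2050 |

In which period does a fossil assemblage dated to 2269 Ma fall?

2269 Ma lies between 2300 and 2050 Ma, so it falls in the Rhyacian.

Rhyacian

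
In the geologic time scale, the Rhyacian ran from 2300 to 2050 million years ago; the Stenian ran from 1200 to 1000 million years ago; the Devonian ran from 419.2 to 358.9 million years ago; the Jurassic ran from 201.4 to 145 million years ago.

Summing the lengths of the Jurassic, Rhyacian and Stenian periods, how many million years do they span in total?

Duration is start − end for each: (201.4 − 145) + (2300 − 2050) + (1200 − 1000).
That is 56.4 + 250 + 200, which totals 506.4 million years.

506.4 million years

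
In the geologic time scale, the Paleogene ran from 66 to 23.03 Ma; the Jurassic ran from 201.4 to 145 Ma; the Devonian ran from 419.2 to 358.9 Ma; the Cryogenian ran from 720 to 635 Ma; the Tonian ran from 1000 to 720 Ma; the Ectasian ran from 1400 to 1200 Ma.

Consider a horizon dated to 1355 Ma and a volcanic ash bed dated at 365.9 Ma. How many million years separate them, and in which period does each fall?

Elapsed time: 1355 − 365.9 = 989.1 Myr.
1355 Ma lies within 1400–1200 Ma: Ectasian.
365.9 Ma lies within 419.2–358.9 Ma: Devonian.

989.1 million years apart; the first in the Ectasian, the second in the Devonian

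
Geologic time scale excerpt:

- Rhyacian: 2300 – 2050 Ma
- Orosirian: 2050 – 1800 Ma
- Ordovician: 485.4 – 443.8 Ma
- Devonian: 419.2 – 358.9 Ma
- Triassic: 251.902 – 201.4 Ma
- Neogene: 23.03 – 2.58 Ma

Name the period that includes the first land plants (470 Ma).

470 Ma lies between 485.4 and 443.8 Ma, so it falls in the Ordovician.

Ordovician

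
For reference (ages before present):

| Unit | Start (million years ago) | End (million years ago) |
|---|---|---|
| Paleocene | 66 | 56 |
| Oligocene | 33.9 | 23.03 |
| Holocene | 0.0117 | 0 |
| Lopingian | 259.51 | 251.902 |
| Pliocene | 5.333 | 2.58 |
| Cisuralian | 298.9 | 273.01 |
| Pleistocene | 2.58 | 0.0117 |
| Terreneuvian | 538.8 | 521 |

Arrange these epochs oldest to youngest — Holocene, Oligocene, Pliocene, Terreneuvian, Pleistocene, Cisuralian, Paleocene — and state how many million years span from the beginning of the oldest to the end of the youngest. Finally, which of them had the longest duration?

Start ages (Ma): Terreneuvian 538.8, Cisuralian 298.9, Paleocene 66, Oligocene 33.9, Pliocene 5.333, Pleistocene 2.58, Holocene 0.0117.
Ordered oldest to youngest: Terreneuvian, Cisuralian, Paleocene, Oligocene, Pliocene, Pleistocene, Holocene.
Span = 538.8 − 0 = 538.8 Myr.
Durations: Oligocene 10.87, Paleocene 10, Terreneuvian 17.8, Pliocene 2.753, Cisuralian 25.89, Pleistocene 2.5683, Holocene 0.0117 → longest is Cisuralian (25.89 Myr).

Terreneuvian, Cisuralian, Paleocene, Oligocene, Pliocene, Pleistocene, Holocene; total span 538.8 Myr; longest is Cisuralian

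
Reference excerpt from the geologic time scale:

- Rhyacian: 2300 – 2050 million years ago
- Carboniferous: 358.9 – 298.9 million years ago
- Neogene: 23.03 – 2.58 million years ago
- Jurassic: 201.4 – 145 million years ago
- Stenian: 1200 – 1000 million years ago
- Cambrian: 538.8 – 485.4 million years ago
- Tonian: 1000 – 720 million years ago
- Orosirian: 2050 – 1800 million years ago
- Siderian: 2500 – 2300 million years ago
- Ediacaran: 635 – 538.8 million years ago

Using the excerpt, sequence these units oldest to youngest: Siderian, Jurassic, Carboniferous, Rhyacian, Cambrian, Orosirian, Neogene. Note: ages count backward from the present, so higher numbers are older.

The oldest of these is Siderian (starts 2500 Ma) and the youngest is Neogene (ends 2.58 Ma).
In between, by decreasing start age: Rhyacian (2300), Orosirian (2050), Cambrian (538.8), Carboniferous (358.9), Jurassic (201.4).

Siderian → Rhyacian → Orosirian → Cambrian → Carboniferous → Jurassic → Neogene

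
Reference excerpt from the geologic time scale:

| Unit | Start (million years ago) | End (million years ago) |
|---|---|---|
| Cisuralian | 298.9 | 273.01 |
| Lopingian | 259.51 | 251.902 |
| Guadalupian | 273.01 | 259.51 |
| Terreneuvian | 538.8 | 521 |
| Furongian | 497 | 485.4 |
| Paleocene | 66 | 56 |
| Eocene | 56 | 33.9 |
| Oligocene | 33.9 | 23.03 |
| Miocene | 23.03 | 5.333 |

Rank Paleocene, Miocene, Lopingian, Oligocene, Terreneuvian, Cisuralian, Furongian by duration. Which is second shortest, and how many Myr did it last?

Paleocene, 10 million years

Durations: Paleocene 10; Miocene 17.697; Lopingian 7.608; Oligocene 10.87; Terreneuvian 17.8; Cisuralian 25.89; Furongian 11.6 Myr.
Sorted shortest-first: Lopingian (7.608), Paleocene (10), Oligocene (10.87), Furongian (11.6), Miocene (17.697), Terreneuvian (17.8), Cisuralian (25.89).
The second shortest is Paleocene at 10 Myr.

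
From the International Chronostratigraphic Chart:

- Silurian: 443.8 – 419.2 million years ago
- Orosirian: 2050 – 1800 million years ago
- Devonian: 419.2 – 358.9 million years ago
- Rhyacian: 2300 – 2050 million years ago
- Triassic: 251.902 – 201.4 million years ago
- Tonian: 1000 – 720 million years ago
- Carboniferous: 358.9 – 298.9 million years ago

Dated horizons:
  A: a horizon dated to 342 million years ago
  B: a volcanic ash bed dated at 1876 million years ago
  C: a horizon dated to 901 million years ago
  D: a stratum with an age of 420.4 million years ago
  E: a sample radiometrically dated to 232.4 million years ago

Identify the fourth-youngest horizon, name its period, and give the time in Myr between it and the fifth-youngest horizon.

Sorted youngest-first by Ma: E (232.4), A (342), D (420.4), C (901), B (1876).
The fourth youngest is C at 901 Ma, which lies in 1000–720 Ma: the Tonian.
The fifth youngest is B at 1876 Ma; separation = |901 − 1876| = 975 Myr.

C, in the Tonian; 975 million years to B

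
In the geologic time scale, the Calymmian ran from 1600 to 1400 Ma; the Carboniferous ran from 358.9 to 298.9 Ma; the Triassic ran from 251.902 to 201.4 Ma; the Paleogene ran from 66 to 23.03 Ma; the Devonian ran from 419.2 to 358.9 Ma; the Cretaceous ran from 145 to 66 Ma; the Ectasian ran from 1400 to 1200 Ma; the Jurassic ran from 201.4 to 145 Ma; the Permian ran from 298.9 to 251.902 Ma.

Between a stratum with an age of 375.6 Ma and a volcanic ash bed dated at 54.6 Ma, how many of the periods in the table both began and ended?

The older date is 375.6 Ma and the younger is 54.6 Ma.
Periods with start < 375.6 and end > 54.6 Ma: Carboniferous (358.9–298.9), Permian (298.9–251.902), Triassic (251.902–201.4), Jurassic (201.4–145), Cretaceous (145–66).
That is 5 complete periods.

5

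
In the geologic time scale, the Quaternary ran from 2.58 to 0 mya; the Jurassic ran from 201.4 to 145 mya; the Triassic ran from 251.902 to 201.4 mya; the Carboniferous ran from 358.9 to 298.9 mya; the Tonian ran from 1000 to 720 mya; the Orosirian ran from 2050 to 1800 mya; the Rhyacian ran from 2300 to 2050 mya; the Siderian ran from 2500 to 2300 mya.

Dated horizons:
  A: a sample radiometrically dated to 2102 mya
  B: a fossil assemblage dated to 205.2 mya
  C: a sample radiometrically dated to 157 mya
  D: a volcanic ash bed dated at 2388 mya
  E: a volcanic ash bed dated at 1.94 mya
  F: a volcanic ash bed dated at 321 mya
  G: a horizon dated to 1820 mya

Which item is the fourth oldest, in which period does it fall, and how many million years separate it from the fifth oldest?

F, in the Carboniferous; 115.8 million years to B

Sorted oldest-first by Ma: D (2388), A (2102), G (1820), F (321), B (205.2), C (157), E (1.94).
The fourth oldest is F at 321 Ma, which lies in 358.9–298.9 Ma: the Carboniferous.
The fifth oldest is B at 205.2 Ma; separation = |321 − 205.2| = 115.8 Myr.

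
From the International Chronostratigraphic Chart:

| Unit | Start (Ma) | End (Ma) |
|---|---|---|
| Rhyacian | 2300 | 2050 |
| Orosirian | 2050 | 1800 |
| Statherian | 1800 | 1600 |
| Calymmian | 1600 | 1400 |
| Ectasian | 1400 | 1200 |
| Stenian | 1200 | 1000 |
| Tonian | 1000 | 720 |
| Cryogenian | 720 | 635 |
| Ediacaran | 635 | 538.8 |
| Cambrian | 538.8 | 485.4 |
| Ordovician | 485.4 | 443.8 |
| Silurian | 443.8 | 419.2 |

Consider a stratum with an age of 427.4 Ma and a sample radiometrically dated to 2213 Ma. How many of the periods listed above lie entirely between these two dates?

10

The older date is 2213 Ma and the younger is 427.4 Ma.
Periods with start < 2213 and end > 427.4 Ma: Orosirian (2050–1800), Statherian (1800–1600), Calymmian (1600–1400), Ectasian (1400–1200), Stenian (1200–1000), Tonian (1000–720), Cryogenian (720–635), Ediacaran (635–538.8), Cambrian (538.8–485.4), Ordovician (485.4–443.8).
That is 10 complete periods.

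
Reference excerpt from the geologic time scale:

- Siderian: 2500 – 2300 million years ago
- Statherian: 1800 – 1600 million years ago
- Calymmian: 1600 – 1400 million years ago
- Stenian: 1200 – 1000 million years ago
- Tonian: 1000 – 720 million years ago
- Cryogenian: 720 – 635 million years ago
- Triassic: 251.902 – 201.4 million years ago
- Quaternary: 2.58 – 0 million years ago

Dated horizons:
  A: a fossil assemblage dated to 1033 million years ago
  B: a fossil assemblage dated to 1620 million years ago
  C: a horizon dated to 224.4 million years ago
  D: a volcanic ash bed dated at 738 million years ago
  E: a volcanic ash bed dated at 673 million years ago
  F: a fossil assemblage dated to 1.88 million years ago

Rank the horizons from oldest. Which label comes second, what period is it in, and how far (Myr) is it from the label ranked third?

Larger Ma means older, so oldest first: B 1620 > A 1033 > D 738 > E 673 > C 224.4 > F 1.88.
Counting 2 along gives A (1033 Ma); the excerpt puts that inside the Stenian, 1200–1000 Ma.
Next in line is D (738 Ma), and 1033 − 738 = 295 Myr.

A, in the Stenian; 295 million years to D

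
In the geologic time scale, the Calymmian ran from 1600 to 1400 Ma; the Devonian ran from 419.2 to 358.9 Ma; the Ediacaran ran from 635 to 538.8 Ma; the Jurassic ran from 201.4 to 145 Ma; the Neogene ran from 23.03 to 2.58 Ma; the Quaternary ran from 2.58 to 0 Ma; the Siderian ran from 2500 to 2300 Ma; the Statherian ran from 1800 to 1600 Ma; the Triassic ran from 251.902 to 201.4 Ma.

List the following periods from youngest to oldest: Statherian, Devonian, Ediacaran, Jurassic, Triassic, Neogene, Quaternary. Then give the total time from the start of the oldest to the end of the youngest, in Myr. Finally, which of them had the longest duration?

Quaternary, Neogene, Jurassic, Triassic, Devonian, Ediacaran, Statherian; total span 1800 Myr; longest is Statherian

From the excerpt: Statherian 1800–1600; Devonian 419.2–358.9; Ediacaran 635–538.8; Jurassic 201.4–145; Triassic 251.902–201.4; Neogene 23.03–2.58; Quaternary 2.58–0 (Ma).
Larger Ma is earlier, so the oldest is Statherian and the youngest is Quaternary; youngest to oldest: Quaternary, Neogene, Jurassic, Triassic, Devonian, Ediacaran, Statherian.
Oldest start 1800 minus youngest end 0 gives 1800 Myr overall.
Individual lengths (start − end): Neogene 20.45; Statherian 200; Ediacaran 96.2; Triassic 50.502; Quaternary 2.58; Jurassic 56.4; Devonian 60.3. The largest is Statherian at 200 Myr.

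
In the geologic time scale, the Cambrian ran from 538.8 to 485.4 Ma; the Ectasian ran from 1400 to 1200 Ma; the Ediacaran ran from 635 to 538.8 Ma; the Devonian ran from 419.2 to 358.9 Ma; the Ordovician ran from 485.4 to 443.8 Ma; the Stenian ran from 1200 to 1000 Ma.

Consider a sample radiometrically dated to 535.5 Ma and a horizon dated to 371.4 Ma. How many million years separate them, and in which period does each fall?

Elapsed time: 535.5 − 371.4 = 164.1 Myr.
535.5 Ma lies within 538.8–485.4 Ma: Cambrian.
371.4 Ma lies within 419.2–358.9 Ma: Devonian.

164.1 million years apart; the first in the Cambrian, the second in the Devonian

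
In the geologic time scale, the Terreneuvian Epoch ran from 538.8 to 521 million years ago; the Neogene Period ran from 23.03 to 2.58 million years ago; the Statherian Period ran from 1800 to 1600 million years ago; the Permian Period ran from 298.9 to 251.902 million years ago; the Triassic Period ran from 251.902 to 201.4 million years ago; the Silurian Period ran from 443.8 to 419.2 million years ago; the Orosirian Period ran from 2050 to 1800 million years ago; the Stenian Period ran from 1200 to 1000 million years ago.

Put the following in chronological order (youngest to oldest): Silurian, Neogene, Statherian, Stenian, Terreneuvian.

Neogene, then Silurian, then Terreneuvian, then Stenian, then Statherian

The oldest of these is Statherian (starts 1800 Ma) and the youngest is Neogene (ends 2.58 Ma).
In between, by decreasing start age: Stenian (1200), Terreneuvian (538.8), Silurian (443.8).
Listing youngest first means reversing that sequence.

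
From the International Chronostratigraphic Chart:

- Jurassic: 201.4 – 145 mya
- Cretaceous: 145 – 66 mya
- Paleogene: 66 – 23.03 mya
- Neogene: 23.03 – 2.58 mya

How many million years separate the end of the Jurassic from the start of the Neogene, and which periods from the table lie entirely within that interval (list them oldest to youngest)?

121.97 million years; Cretaceous, Paleogene

End of Jurassic = 145 Ma; start of Neogene = 23.03 Ma.
Gap = 145 − 23.03 = 121.97 Myr.
Periods wholly inside 145–23.03 Ma: Cretaceous (145–66), Paleogene (66–23.03).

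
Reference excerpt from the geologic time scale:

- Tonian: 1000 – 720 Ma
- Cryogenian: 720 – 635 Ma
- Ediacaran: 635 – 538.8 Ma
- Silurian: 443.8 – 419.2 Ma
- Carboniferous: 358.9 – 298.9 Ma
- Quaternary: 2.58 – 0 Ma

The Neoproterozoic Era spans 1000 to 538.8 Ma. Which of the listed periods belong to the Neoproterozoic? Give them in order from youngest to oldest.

Periods with both bounds inside 1000–538.8 Ma: Ediacaran (635–538.8), Cryogenian (720–635), Tonian (1000–720).

Ediacaran, Cryogenian, Tonian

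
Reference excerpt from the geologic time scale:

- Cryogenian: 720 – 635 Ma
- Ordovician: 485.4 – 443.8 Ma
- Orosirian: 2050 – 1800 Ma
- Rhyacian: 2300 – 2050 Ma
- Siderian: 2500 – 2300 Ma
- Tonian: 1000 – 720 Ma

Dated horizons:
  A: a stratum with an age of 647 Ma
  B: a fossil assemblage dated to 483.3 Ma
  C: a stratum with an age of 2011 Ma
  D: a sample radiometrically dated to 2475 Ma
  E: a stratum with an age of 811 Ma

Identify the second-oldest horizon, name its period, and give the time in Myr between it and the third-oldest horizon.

C, in the Orosirian; 1200 million years to E

Sorted oldest-first by Ma: D (2475), C (2011), E (811), A (647), B (483.3).
The second oldest is C at 2011 Ma, which lies in 2050–1800 Ma: the Orosirian.
The third oldest is E at 811 Ma; separation = |2011 − 811| = 1200 Myr.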